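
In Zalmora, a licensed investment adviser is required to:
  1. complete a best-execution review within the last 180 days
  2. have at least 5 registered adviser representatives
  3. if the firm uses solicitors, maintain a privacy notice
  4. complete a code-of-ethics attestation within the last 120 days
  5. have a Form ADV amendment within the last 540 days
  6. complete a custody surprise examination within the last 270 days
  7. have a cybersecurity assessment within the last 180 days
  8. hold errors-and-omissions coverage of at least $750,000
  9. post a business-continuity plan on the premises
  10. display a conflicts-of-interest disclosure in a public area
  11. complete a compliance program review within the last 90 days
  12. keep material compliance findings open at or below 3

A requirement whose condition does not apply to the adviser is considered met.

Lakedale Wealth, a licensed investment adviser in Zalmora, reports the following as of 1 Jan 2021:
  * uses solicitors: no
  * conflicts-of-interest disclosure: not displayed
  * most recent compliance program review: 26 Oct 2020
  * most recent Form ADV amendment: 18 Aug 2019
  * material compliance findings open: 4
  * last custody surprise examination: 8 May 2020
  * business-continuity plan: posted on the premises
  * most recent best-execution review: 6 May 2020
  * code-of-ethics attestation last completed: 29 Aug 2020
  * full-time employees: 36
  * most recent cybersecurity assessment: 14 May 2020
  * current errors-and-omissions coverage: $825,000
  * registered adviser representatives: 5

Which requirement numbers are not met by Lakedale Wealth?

1. best-execution review 240 days ago vs limit 180 → not met
2. registered adviser representatives 5 ≥ 5 → met
3. condition 'uses solicitors' does not hold → requirement n/a → met
4. code-of-ethics attestation 125 days ago vs limit 120 → not met
5. Form ADV amendment 502 days ago vs limit 540 → met
6. custody surprise examination 238 days ago vs limit 270 → met
7. cybersecurity assessment 232 days ago vs limit 180 → not met
8. errors-and-omissions coverage $825,000 ≥ $750,000 → met
9. business-continuity plan present → met
10. conflicts-of-interest disclosure absent → not met
11. compliance program review 67 days ago vs limit 90 → met
12. material compliance findings open 4 > 3 → not met
Not met: 1, 4, 7, 10, 12

1, 4, 7, 10, 12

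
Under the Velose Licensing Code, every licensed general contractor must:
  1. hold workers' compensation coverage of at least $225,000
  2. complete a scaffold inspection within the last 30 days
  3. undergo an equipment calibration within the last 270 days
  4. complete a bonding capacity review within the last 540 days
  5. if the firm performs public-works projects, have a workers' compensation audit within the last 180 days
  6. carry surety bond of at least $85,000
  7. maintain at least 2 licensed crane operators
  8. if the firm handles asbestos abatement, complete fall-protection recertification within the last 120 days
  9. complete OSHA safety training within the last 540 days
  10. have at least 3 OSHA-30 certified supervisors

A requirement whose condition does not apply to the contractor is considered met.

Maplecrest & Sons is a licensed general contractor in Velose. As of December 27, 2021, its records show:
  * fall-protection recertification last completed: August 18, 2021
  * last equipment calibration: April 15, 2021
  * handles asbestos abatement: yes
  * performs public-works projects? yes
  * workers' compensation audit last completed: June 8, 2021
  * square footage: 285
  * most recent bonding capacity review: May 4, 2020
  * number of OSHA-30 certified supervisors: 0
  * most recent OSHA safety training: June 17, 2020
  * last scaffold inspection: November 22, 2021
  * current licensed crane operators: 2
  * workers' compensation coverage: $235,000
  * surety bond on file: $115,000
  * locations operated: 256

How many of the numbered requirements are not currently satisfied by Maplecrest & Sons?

6

1. workers' compensation coverage $235,000 ≥ $225,000 → met
2. scaffold inspection 35 days ago vs limit 30 → not met
3. equipment calibration 256 days ago vs limit 270 → met
4. bonding capacity review 602 days ago vs limit 540 → not met
5. condition 'performs public-works projects' holds; workers' compensation audit 202 days ago vs limit 180 → not met
6. surety bond $115,000 ≥ $85,000 → met
7. licensed crane operators 2 ≥ 2 → met
8. condition 'handles asbestos abatement' holds; fall-protection recertification 131 days ago vs limit 120 → not met
9. OSHA safety training 558 days ago vs limit 540 → not met
10. OSHA-30 certified supervisors 0 < 3 → not met
Not met: 6 of 10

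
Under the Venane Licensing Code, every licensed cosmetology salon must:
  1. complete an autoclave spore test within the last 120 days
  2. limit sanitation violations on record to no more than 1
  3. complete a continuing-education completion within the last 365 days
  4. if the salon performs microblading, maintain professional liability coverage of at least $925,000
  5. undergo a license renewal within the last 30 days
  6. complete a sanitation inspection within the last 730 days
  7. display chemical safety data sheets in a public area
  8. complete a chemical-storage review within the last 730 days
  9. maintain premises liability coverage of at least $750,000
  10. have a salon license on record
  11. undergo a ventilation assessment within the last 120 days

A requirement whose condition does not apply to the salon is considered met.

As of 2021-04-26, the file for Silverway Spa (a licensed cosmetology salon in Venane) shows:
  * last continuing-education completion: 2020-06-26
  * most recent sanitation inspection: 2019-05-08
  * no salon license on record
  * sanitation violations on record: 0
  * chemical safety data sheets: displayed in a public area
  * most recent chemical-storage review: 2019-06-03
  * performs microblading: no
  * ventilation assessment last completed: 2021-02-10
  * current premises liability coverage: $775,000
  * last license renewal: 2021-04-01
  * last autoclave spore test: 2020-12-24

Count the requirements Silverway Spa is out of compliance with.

1. autoclave spore test 123 days ago vs limit 120 → not met
2. sanitation violations on record 0 ≤ 1 → met
3. continuing-education completion 304 days ago vs limit 365 → met
4. condition 'performs microblading' does not hold → requirement n/a → met
5. license renewal 25 days ago vs limit 30 → met
6. sanitation inspection 719 days ago vs limit 730 → met
7. chemical safety data sheets present → met
8. chemical-storage review 693 days ago vs limit 730 → met
9. premises liability coverage $775,000 ≥ $750,000 → met
10. salon license absent → not met
11. ventilation assessment 75 days ago vs limit 120 → met
Not met: 2 of 11

2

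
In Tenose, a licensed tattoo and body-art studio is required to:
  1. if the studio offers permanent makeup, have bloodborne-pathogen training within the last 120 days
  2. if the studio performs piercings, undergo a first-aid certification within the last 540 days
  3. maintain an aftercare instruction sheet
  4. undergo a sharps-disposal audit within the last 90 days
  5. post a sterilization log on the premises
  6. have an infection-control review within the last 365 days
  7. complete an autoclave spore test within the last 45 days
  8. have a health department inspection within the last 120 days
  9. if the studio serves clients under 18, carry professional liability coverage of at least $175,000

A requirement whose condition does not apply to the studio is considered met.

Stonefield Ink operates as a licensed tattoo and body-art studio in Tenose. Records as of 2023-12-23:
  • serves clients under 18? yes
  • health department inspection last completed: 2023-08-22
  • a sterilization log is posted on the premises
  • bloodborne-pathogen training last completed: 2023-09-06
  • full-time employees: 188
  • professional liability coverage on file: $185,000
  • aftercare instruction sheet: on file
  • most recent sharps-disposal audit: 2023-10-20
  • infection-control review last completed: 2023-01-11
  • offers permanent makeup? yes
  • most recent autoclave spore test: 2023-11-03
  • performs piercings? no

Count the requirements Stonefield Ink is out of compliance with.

1. condition 'offers permanent makeup' holds; bloodborne-pathogen training 108 days ago vs limit 120 → met
2. condition 'performs piercings' does not hold → requirement n/a → met
3. aftercare instruction sheet present → met
4. sharps-disposal audit 64 days ago vs limit 90 → met
5. sterilization log present → met
6. infection-control review 346 days ago vs limit 365 → met
7. autoclave spore test 50 days ago vs limit 45 → not met
8. health department inspection 123 days ago vs limit 120 → not met
9. condition 'serves clients under 18' holds; professional liability coverage $185,000 ≥ $175,000 → met
Not met: 2 of 9

2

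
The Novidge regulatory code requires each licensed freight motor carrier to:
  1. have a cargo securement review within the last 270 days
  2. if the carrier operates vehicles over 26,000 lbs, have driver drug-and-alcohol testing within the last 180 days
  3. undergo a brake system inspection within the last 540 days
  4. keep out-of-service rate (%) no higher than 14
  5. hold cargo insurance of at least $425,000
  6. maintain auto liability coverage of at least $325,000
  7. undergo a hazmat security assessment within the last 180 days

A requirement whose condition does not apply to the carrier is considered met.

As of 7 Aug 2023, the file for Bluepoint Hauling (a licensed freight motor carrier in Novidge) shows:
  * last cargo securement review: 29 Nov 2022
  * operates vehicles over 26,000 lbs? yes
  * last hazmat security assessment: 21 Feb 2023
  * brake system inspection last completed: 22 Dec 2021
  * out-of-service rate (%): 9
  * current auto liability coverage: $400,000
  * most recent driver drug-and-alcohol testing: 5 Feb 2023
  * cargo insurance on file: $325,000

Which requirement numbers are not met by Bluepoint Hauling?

2, 3, 5

1. cargo securement review 251 days ago vs limit 270 → met
2. condition 'operates vehicles over 26,000 lbs' holds; driver drug-and-alcohol testing 183 days ago vs limit 180 → not met
3. brake system inspection 593 days ago vs limit 540 → not met
4. out-of-service rate (%) 9 ≤ 14 → met
5. cargo insurance $325,000 < $425,000 → not met
6. auto liability coverage $400,000 ≥ $325,000 → met
7. hazmat security assessment 167 days ago vs limit 180 → met
Not met: 2, 3, 5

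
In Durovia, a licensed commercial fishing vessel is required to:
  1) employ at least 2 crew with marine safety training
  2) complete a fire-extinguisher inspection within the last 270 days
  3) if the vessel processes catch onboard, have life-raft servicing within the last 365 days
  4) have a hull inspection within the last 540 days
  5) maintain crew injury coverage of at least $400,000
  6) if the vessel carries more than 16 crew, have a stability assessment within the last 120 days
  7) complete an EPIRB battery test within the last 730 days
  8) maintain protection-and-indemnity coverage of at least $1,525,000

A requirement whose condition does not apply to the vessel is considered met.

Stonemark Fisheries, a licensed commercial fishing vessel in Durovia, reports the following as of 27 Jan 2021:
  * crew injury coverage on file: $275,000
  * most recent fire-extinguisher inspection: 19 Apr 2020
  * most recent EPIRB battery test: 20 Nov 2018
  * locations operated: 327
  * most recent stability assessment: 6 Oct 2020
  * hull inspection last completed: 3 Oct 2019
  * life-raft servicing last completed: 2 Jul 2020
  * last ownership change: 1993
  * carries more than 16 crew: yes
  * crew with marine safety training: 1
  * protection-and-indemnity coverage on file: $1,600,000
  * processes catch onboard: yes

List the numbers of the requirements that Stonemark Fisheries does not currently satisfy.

1. crew with marine safety training 1 < 2 → not met
2. fire-extinguisher inspection 283 days ago vs limit 270 → not met
3. condition 'processes catch onboard' holds; life-raft servicing 209 days ago vs limit 365 → met
4. hull inspection 482 days ago vs limit 540 → met
5. crew injury coverage $275,000 < $400,000 → not met
6. condition 'carries more than 16 crew' holds; stability assessment 113 days ago vs limit 120 → met
7. EPIRB battery test 799 days ago vs limit 730 → not met
8. protection-and-indemnity coverage $1,600,000 ≥ $1,525,000 → met
Not met: 1, 2, 5, 7

1, 2, 5, 7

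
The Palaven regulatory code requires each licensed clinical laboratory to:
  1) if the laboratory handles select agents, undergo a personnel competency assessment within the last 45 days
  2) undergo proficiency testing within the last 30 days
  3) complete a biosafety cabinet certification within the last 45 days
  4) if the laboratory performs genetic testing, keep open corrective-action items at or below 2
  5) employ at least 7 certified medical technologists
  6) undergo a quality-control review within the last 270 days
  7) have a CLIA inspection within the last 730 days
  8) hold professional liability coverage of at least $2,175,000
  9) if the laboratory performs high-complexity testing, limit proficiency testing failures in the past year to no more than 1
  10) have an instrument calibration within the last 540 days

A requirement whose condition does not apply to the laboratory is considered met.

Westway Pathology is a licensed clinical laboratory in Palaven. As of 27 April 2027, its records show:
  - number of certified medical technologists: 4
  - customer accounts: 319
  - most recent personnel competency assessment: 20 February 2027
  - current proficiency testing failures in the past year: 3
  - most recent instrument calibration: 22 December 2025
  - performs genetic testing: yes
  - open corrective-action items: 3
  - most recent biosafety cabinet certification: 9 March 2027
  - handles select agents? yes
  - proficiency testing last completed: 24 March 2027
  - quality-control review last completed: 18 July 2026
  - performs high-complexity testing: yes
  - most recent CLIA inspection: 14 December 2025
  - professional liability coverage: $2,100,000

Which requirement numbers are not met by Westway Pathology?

1, 2, 3, 4, 5, 6, 8, 9

1. condition 'handles select agents' holds; personnel competency assessment 66 days ago vs limit 45 → not met
2. proficiency testing 34 days ago vs limit 30 → not met
3. biosafety cabinet certification 49 days ago vs limit 45 → not met
4. condition 'performs genetic testing' holds; open corrective-action items 3 > 2 → not met
5. certified medical technologists 4 < 7 → not met
6. quality-control review 283 days ago vs limit 270 → not met
7. CLIA inspection 499 days ago vs limit 730 → met
8. professional liability coverage $2,100,000 < $2,175,000 → not met
9. condition 'performs high-complexity testing' holds; proficiency testing failures in the past year 3 > 1 → not met
10. instrument calibration 491 days ago vs limit 540 → met
Not met: 1, 2, 3, 4, 5, 6, 8, 9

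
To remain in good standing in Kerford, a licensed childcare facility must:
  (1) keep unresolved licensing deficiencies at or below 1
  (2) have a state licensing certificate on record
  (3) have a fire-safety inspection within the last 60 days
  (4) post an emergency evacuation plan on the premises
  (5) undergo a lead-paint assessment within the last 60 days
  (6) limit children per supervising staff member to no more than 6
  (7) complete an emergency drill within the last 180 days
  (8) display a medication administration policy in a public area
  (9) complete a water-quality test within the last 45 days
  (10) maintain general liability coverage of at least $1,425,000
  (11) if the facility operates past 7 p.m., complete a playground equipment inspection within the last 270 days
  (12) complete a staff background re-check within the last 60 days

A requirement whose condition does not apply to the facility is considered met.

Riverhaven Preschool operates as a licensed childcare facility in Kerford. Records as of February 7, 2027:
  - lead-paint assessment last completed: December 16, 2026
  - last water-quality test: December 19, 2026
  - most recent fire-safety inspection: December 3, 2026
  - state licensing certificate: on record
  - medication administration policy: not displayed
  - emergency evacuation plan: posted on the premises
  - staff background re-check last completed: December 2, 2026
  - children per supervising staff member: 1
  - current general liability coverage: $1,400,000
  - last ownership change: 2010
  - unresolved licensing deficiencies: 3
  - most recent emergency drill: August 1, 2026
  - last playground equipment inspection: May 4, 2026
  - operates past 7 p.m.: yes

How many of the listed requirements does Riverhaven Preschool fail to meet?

1. unresolved licensing deficiencies 3 > 1 → not met
2. state licensing certificate present → met
3. fire-safety inspection 66 days ago vs limit 60 → not met
4. emergency evacuation plan present → met
5. lead-paint assessment 53 days ago vs limit 60 → met
6. children per supervising staff member 1 ≤ 6 → met
7. emergency drill 190 days ago vs limit 180 → not met
8. medication administration policy absent → not met
9. water-quality test 50 days ago vs limit 45 → not met
10. general liability coverage $1,400,000 < $1,425,000 → not met
11. condition 'operates past 7 p.m.' holds; playground equipment inspection 279 days ago vs limit 270 → not met
12. staff background re-check 67 days ago vs limit 60 → not met
Not met: 8 of 12

8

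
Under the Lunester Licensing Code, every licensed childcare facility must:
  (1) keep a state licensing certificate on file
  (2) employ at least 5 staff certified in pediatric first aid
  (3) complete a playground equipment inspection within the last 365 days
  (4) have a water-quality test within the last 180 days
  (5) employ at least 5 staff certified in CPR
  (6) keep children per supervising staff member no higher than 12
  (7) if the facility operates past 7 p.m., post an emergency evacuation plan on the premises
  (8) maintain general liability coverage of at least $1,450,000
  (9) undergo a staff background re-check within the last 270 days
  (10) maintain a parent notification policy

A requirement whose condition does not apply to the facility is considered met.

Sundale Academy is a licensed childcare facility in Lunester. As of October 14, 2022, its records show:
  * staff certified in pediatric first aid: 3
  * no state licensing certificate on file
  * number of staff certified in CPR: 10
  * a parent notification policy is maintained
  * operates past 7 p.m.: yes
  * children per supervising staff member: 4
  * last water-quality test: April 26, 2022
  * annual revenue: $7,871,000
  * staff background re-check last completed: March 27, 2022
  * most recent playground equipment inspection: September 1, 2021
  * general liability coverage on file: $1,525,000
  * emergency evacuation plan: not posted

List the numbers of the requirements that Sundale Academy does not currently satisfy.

1, 2, 3, 7

1. state licensing certificate absent → not met
2. staff certified in pediatric first aid 3 < 5 → not met
3. playground equipment inspection 408 days ago vs limit 365 → not met
4. water-quality test 171 days ago vs limit 180 → met
5. staff certified in CPR 10 ≥ 5 → met
6. children per supervising staff member 4 ≤ 12 → met
7. condition 'operates past 7 p.m.' holds; emergency evacuation plan absent → not met
8. general liability coverage $1,525,000 ≥ $1,450,000 → met
9. staff background re-check 201 days ago vs limit 270 → met
10. parent notification policy present → met
Not met: 1, 2, 3, 7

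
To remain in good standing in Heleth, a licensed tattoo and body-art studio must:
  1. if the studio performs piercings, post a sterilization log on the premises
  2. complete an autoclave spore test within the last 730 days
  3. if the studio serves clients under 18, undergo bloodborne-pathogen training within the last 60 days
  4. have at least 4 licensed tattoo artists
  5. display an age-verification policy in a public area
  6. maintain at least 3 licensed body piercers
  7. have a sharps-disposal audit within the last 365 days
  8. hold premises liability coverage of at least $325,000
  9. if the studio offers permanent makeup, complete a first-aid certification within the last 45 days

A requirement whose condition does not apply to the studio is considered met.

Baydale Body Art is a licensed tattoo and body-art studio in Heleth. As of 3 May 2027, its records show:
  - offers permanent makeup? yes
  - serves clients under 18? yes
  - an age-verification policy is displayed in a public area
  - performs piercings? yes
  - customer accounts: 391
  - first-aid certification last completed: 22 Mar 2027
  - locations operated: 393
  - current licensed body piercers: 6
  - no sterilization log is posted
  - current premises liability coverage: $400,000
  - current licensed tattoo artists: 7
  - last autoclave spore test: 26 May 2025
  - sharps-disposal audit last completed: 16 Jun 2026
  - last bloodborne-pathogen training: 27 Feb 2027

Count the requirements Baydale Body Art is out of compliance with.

2

1. condition 'performs piercings' holds; sterilization log absent → not met
2. autoclave spore test 707 days ago vs limit 730 → met
3. condition 'serves clients under 18' holds; bloodborne-pathogen training 65 days ago vs limit 60 → not met
4. licensed tattoo artists 7 ≥ 4 → met
5. age-verification policy present → met
6. licensed body piercers 6 ≥ 3 → met
7. sharps-disposal audit 321 days ago vs limit 365 → met
8. premises liability coverage $400,000 ≥ $325,000 → met
9. condition 'offers permanent makeup' holds; first-aid certification 42 days ago vs limit 45 → met
Not met: 2 of 9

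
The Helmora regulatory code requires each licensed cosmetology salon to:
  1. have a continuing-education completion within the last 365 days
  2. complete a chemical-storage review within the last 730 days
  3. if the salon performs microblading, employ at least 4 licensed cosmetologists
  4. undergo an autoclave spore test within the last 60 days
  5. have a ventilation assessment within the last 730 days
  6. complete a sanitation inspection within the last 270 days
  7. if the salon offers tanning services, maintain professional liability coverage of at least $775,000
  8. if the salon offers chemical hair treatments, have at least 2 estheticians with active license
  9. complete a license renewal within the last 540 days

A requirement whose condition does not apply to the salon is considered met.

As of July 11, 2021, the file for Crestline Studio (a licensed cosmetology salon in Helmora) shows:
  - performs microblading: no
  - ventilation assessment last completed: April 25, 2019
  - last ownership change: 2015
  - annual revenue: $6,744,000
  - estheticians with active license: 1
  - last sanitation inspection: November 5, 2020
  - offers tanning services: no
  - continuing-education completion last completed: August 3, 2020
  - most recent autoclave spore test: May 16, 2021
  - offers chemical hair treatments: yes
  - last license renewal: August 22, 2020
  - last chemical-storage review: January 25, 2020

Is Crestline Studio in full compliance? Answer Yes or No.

1. continuing-education completion 342 days ago vs limit 365 → met
2. chemical-storage review 533 days ago vs limit 730 → met
3. condition 'performs microblading' does not hold → requirement n/a → met
4. autoclave spore test 56 days ago vs limit 60 → met
5. ventilation assessment 808 days ago vs limit 730 → not met
6. sanitation inspection 248 days ago vs limit 270 → met
7. condition 'offers tanning services' does not hold → requirement n/a → met
8. condition 'offers chemical hair treatments' holds; estheticians with active license 1 < 2 → not met
9. license renewal 323 days ago vs limit 540 → met
Not met: 5, 8

No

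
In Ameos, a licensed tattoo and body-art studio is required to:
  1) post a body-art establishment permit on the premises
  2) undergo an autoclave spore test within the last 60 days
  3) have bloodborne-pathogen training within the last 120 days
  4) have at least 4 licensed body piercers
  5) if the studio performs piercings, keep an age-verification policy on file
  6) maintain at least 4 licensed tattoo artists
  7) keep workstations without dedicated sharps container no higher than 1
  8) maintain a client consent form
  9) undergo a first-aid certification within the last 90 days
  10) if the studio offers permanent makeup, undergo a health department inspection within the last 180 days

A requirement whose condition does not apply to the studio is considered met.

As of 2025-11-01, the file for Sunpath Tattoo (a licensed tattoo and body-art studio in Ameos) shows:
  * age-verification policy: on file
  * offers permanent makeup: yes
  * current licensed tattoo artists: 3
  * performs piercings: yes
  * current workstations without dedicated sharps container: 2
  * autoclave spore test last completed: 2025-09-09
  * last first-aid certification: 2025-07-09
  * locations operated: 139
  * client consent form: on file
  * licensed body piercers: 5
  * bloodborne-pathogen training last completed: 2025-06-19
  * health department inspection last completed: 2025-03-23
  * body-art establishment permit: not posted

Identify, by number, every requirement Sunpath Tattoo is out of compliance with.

1, 3, 6, 7, 9, 10

1. body-art establishment permit absent → not met
2. autoclave spore test 53 days ago vs limit 60 → met
3. bloodborne-pathogen training 135 days ago vs limit 120 → not met
4. licensed body piercers 5 ≥ 4 → met
5. condition 'performs piercings' holds; age-verification policy present → met
6. licensed tattoo artists 3 < 4 → not met
7. workstations without dedicated sharps container 2 > 1 → not met
8. client consent form present → met
9. first-aid certification 115 days ago vs limit 90 → not met
10. condition 'offers permanent makeup' holds; health department inspection 223 days ago vs limit 180 → not met
Not met: 1, 3, 6, 7, 9, 10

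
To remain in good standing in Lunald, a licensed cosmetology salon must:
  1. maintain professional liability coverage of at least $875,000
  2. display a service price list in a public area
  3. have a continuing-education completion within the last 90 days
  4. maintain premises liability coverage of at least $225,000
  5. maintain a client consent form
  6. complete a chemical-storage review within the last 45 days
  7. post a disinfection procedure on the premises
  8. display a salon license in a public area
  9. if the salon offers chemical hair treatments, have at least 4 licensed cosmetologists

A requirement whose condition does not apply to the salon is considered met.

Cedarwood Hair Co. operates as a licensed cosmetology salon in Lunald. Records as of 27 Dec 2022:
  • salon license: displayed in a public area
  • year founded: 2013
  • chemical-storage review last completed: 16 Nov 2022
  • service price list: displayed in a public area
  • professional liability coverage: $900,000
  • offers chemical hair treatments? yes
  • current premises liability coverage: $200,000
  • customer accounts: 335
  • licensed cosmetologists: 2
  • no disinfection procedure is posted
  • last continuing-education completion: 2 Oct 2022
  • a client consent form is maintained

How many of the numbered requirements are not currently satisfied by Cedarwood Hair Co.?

1. professional liability coverage $900,000 ≥ $875,000 → met
2. service price list present → met
3. continuing-education completion 86 days ago vs limit 90 → met
4. premises liability coverage $200,000 < $225,000 → not met
5. client consent form present → met
6. chemical-storage review 41 days ago vs limit 45 → met
7. disinfection procedure absent → not met
8. salon license present → met
9. condition 'offers chemical hair treatments' holds; licensed cosmetologists 2 < 4 → not met
Not met: 3 of 9

3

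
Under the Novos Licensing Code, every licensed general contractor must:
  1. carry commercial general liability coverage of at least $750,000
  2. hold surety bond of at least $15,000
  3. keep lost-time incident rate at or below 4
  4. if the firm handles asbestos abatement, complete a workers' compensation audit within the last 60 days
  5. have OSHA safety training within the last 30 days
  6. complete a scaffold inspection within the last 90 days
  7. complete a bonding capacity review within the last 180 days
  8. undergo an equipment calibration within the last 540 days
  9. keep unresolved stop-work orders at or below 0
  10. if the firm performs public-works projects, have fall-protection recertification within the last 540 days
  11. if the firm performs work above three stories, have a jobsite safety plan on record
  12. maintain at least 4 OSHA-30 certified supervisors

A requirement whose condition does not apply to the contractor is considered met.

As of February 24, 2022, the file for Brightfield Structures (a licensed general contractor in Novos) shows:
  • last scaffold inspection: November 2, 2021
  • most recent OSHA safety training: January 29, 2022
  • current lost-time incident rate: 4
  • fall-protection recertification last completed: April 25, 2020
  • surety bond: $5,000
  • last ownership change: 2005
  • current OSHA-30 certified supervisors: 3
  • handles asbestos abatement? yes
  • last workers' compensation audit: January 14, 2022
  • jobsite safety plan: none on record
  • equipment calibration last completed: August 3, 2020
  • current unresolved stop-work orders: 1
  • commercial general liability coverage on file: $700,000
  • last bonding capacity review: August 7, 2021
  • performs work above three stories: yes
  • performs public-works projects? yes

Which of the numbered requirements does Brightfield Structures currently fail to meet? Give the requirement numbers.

1. commercial general liability coverage $700,000 < $750,000 → not met
2. surety bond $5,000 < $15,000 → not met
3. lost-time incident rate 4 ≤ 4 → met
4. condition 'handles asbestos abatement' holds; workers' compensation audit 41 days ago vs limit 60 → met
5. OSHA safety training 26 days ago vs limit 30 → met
6. scaffold inspection 114 days ago vs limit 90 → not met
7. bonding capacity review 201 days ago vs limit 180 → not met
8. equipment calibration 570 days ago vs limit 540 → not met
9. unresolved stop-work orders 1 > 0 → not met
10. condition 'performs public-works projects' holds; fall-protection recertification 670 days ago vs limit 540 → not met
11. condition 'performs work above three stories' holds; jobsite safety plan absent → not met
12. OSHA-30 certified supervisors 3 < 4 → not met
Not met: 1, 2, 6, 7, 8, 9, 10, 11, 12

1, 2, 6, 7, 8, 9, 10, 11, 12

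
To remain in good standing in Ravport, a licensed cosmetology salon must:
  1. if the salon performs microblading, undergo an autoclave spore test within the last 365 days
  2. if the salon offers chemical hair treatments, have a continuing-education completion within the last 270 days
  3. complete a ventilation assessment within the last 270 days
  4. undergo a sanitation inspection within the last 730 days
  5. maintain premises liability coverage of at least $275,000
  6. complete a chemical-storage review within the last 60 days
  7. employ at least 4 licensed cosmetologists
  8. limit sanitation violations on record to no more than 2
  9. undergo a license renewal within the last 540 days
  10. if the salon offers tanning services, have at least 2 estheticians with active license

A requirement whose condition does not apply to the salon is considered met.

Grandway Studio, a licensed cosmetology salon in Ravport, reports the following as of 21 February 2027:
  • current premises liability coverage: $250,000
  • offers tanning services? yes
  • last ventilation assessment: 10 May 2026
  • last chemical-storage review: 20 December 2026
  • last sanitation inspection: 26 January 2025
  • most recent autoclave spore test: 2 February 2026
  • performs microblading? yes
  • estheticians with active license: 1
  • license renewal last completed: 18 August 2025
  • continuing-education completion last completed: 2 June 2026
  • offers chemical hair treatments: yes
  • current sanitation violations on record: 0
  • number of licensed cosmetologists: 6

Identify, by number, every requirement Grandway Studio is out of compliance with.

1. condition 'performs microblading' holds; autoclave spore test 384 days ago vs limit 365 → not met
2. condition 'offers chemical hair treatments' holds; continuing-education completion 264 days ago vs limit 270 → met
3. ventilation assessment 287 days ago vs limit 270 → not met
4. sanitation inspection 756 days ago vs limit 730 → not met
5. premises liability coverage $250,000 < $275,000 → not met
6. chemical-storage review 63 days ago vs limit 60 → not met
7. licensed cosmetologists 6 ≥ 4 → met
8. sanitation violations on record 0 ≤ 2 → met
9. license renewal 552 days ago vs limit 540 → not met
10. condition 'offers tanning services' holds; estheticians with active license 1 < 2 → not met
Not met: 1, 3, 4, 5, 6, 9, 10

1, 3, 4, 5, 6, 9, 10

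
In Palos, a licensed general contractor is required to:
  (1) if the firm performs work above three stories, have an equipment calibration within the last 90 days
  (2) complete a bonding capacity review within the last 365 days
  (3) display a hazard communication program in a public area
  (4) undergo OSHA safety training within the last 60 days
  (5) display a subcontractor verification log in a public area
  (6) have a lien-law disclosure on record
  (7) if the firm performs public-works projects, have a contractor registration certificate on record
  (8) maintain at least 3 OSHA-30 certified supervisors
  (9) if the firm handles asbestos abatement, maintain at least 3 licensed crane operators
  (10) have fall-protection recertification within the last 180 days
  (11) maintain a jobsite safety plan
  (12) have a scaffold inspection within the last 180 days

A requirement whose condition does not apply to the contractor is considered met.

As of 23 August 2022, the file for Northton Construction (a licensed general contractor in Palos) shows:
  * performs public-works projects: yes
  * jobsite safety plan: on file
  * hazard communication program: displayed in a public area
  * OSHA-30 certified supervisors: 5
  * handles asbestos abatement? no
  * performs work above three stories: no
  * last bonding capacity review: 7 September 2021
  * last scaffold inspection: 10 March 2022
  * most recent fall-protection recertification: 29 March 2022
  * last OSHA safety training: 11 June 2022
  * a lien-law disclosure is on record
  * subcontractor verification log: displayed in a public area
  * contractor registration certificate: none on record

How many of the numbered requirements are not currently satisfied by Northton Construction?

2

1. condition 'performs work above three stories' does not hold → requirement n/a → met
2. bonding capacity review 350 days ago vs limit 365 → met
3. hazard communication program present → met
4. OSHA safety training 73 days ago vs limit 60 → not met
5. subcontractor verification log present → met
6. lien-law disclosure present → met
7. condition 'performs public-works projects' holds; contractor registration certificate absent → not met
8. OSHA-30 certified supervisors 5 ≥ 3 → met
9. condition 'handles asbestos abatement' does not hold → requirement n/a → met
10. fall-protection recertification 147 days ago vs limit 180 → met
11. jobsite safety plan present → met
12. scaffold inspection 166 days ago vs limit 180 → met
Not met: 2 of 12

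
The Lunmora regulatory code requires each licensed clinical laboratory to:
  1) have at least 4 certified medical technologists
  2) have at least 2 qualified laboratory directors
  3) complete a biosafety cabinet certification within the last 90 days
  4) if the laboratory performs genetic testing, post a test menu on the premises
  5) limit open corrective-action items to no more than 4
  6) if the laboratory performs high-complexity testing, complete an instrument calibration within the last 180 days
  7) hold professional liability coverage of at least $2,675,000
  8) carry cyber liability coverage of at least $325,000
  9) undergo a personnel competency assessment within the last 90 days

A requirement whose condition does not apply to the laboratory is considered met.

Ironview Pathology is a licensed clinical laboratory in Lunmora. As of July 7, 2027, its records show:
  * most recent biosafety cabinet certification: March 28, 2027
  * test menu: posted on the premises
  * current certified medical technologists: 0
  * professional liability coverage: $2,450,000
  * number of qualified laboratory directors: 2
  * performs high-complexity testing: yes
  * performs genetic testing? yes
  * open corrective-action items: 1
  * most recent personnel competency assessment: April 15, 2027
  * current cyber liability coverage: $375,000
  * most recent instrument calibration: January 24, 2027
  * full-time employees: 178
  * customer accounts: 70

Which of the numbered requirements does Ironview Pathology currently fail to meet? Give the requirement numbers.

1. certified medical technologists 0 < 4 → not met
2. qualified laboratory directors 2 ≥ 2 → met
3. biosafety cabinet certification 101 days ago vs limit 90 → not met
4. condition 'performs genetic testing' holds; test menu present → met
5. open corrective-action items 1 ≤ 4 → met
6. condition 'performs high-complexity testing' holds; instrument calibration 164 days ago vs limit 180 → met
7. professional liability coverage $2,450,000 < $2,675,000 → not met
8. cyber liability coverage $375,000 ≥ $325,000 → met
9. personnel competency assessment 83 days ago vs limit 90 → met
Not met: 1, 3, 7

1, 3, 7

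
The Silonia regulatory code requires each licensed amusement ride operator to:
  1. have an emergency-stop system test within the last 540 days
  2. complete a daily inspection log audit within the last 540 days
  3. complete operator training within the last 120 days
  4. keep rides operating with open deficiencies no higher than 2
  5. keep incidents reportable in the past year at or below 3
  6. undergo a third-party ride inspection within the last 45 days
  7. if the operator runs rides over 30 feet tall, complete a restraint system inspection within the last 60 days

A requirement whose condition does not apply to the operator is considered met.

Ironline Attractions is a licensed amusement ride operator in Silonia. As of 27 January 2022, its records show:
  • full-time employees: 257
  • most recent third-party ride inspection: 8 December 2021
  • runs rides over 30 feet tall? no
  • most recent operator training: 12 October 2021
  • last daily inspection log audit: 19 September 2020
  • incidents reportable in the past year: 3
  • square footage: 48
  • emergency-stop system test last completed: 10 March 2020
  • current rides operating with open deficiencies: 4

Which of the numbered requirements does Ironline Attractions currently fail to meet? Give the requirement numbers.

1, 4, 6

1. emergency-stop system test 688 days ago vs limit 540 → not met
2. daily inspection log audit 495 days ago vs limit 540 → met
3. operator training 107 days ago vs limit 120 → met
4. rides operating with open deficiencies 4 > 2 → not met
5. incidents reportable in the past year 3 ≤ 3 → met
6. third-party ride inspection 50 days ago vs limit 45 → not met
7. condition 'runs rides over 30 feet tall' does not hold → requirement n/a → met
Not met: 1, 4, 6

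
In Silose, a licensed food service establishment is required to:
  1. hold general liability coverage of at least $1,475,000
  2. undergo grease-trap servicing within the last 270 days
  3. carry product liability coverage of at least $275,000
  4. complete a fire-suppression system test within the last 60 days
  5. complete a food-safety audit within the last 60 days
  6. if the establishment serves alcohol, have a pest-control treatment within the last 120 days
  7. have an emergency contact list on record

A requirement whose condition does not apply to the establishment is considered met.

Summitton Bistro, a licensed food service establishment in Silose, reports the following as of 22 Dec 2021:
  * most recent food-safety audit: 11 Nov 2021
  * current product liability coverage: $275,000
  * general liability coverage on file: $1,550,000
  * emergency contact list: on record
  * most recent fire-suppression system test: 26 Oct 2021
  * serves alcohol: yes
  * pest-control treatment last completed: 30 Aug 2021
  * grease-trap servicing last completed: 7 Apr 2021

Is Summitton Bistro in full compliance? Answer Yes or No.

1. general liability coverage $1,550,000 ≥ $1,475,000 → met
2. grease-trap servicing 259 days ago vs limit 270 → met
3. product liability coverage $275,000 ≥ $275,000 → met
4. fire-suppression system test 57 days ago vs limit 60 → met
5. food-safety audit 41 days ago vs limit 60 → met
6. condition 'serves alcohol' holds; pest-control treatment 114 days ago vs limit 120 → met
7. emergency contact list present → met
All met.

Yes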